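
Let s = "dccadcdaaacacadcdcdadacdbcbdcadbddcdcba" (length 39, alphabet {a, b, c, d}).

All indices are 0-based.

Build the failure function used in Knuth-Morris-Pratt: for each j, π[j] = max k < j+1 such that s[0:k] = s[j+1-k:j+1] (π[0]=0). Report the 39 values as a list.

[0, 0, 0, 0, 1, 2, 1, 0, 0, 0, 0, 0, 0, 0, 1, 2, 1, 2, 1, 0, 1, 0, 0, 1, 0, 0, 0, 1, 2, 0, 1, 0, 1, 1, 2, 1, 2, 0, 0]

π[0] = 0
j=1 s[j]='c': π[1]=0 (border '')
j=2 s[j]='c': π[2]=0 (border '')
j=3 s[j]='a': π[3]=0 (border '')
j=4 s[j]='d': π[4]=1 (border 'd')
j=5 s[j]='c': π[5]=2 (border 'dc')
j=6 s[j]='d': k: 2→0; π[6]=1 (border 'd')
j=7 s[j]='a': k: 1→0; π[7]=0 (border '')
j=8 s[j]='a': π[8]=0 (border '')
j=9 s[j]='a': π[9]=0 (border '')
j=10 s[j]='c': π[10]=0 (border '')
j=11 s[j]='a': π[11]=0 (border '')
j=12 s[j]='c': π[12]=0 (border '')
j=13 s[j]='a': π[13]=0 (border '')
j=14 s[j]='d': π[14]=1 (border 'd')
j=15 s[j]='c': π[15]=2 (border 'dc')
j=16 s[j]='d': k: 2→0; π[16]=1 (border 'd')
j=17 s[j]='c': π[17]=2 (border 'dc')
j=18 s[j]='d': k: 2→0; π[18]=1 (border 'd')
j=19 s[j]='a': k: 1→0; π[19]=0 (border '')
j=20 s[j]='d': π[20]=1 (border 'd')
j=21 s[j]='a': k: 1→0; π[21]=0 (border '')
j=22 s[j]='c': π[22]=0 (border '')
j=23 s[j]='d': π[23]=1 (border 'd')
j=24 s[j]='b': k: 1→0; π[24]=0 (border '')
j=25 s[j]='c': π[25]=0 (border '')
j=26 s[j]='b': π[26]=0 (border '')
j=27 s[j]='d': π[27]=1 (border 'd')
j=28 s[j]='c': π[28]=2 (border 'dc')
j=29 s[j]='a': k: 2→0; π[29]=0 (border '')
j=30 s[j]='d': π[30]=1 (border 'd')
j=31 s[j]='b': k: 1→0; π[31]=0 (border '')
j=32 s[j]='d': π[32]=1 (border 'd')
j=33 s[j]='d': k: 1→0; π[33]=1 (border 'd')
j=34 s[j]='c': π[34]=2 (border 'dc')
j=35 s[j]='d': k: 2→0; π[35]=1 (border 'd')
j=36 s[j]='c': π[36]=2 (border 'dc')
j=37 s[j]='b': k: 2→0; π[37]=0 (border '')
j=38 s[j]='a': π[38]=0 (border '')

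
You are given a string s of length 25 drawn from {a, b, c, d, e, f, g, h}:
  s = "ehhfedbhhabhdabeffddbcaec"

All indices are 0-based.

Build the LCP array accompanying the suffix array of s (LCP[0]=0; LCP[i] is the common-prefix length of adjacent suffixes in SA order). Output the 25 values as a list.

[0, 2, 1, 0, 1, 1, 2, 0, 1, 0, 1, 2, 1, 0, 1, 1, 1, 0, 1, 1, 0, 1, 1, 1, 2]

rank | idx | suffix
   0 |  13 | abeffddbcaec
   1 |   9 | abhdabeffddbcaec
   2 |  22 | aec
   3 |  20 | bcaec
   4 |  14 | beffddbcaec
   5 |  10 | bhdabeffddbcaec
   6 |   6 | bhhabhdabeffddbcaec
   7 |  24 | c
   8 |  21 | caec
   9 |  12 | dabeffddbcaec
  10 |  19 | dbcaec
  11 |   5 | dbhhabhdabeffddbcaec
  12 |  18 | ddbcaec
  13 |  23 | ec
  14 |   4 | edbhhabhdabeffddbcaec
  15 |  15 | effddbcaec
  16 |   0 | ehhfedbhhabhdabeffddbcaec
  17 |  17 | fddbcaec
  18 |   3 | fedbhhabhdabeffddbcaec
  19 |  16 | ffddbcaec
  20 |   8 | habhdabeffddbcaec
  21 |  11 | hdabeffddbcaec
  22 |   2 | hfedbhhabhdabeffddbcaec
  23 |   7 | hhabhdabeffddbcaec
  24 |   1 | hhfedbhhabhdabeffddbcaec

SA = [13, 9, 22, 20, 14, 10, 6, 24, 21, 12, 19, 5, 18, 23, 4, 15, 0, 17, 3, 16, 8, 11, 2, 7, 1]
[i] adj suffixes → lcp
  [1] 13/9 → 2 ('ab')
  [2] 9/22 → 1 ('a')
  [3] 22/20 → 0 ('')
  [4] 20/14 → 1 ('b')
  [5] 14/10 → 1 ('b')
  [6] 10/6 → 2 ('bh')
  [7] 6/24 → 0 ('')
  [8] 24/21 → 1 ('c')
  [9] 21/12 → 0 ('')
  [10] 12/19 → 1 ('d')
  [11] 19/5 → 2 ('db')
  [12] 5/18 → 1 ('d')
  [13] 18/23 → 0 ('')
  [14] 23/4 → 1 ('e')
  [15] 4/15 → 1 ('e')
  [16] 15/0 → 1 ('e')
  [17] 0/17 → 0 ('')
  [18] 17/3 → 1 ('f')
  [19] 3/16 → 1 ('f')
  [20] 16/8 → 0 ('')
  [21] 8/11 → 1 ('h')
  [22] 11/2 → 1 ('h')
  [23] 2/7 → 1 ('h')
  [24] 7/1 → 2 ('hh')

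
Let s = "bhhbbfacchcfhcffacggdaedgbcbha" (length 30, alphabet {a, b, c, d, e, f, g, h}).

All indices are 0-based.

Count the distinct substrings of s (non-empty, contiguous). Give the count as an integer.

436

rank→(start, suffix):
  0 → (29, 'a')
  1 → (6, 'acchcfhcffacggdaedgbcbha')
  2 → (16, 'acggdaedgbcbha')
  3 → (21, 'aedgbcbha')
  4 → (3, 'bbfacchcfhcffacggdaedgbcbha')
  5 → (25, 'bcbha')
  6 → (4, 'bfacchcfhcffacggdaedgbcbha')
  7 → (27, 'bha')
  8 → (0, 'bhhbbfacchcfhcffacggdaedgbcbha')
  9 → (26, 'cbha')
  10 → (7, 'cchcfhcffacggdaedgbcbha')
  11 → (13, 'cffacggdaedgbcbha')
  12 → (10, 'cfhcffacggdaedgbcbha')
  13 → (17, 'cggdaedgbcbha')
  14 → (8, 'chcfhcffacggdaedgbcbha')
  15 → (20, 'daedgbcbha')
  16 → (23, 'dgbcbha')
  17 → (22, 'edgbcbha')
  18 → (5, 'facchcfhcffacggdaedgbcbha')
  19 → (15, 'facggdaedgbcbha')
  20 → (14, 'ffacggdaedgbcbha')
  21 → (11, 'fhcffacggdaedgbcbha')
  22 → (24, 'gbcbha')
  23 → (19, 'gdaedgbcbha')
  24 → (18, 'ggdaedgbcbha')
  25 → (28, 'ha')
  26 → (2, 'hbbfacchcfhcffacggdaedgbcbha')
  27 → (12, 'hcffacggdaedgbcbha')
  28 → (9, 'hcfhcffacggdaedgbcbha')
  29 → (1, 'hhbbfacchcfhcffacggdaedgbcbha')

SA = [29, 6, 16, 21, 3, 25, 4, 27, 0, 26, 7, 13, 10, 17, 8, 20, 23, 22, 5, 15, 14, 11, 24, 19, 18, 28, 2, 12, 9, 1]
i: (SA[i-1],SA[i]) lcp shared
  1: (29,6) 1 'a'
  2: (6,16) 2 'ac'
  3: (16,21) 1 'a'
  4: (21,3) 0 ''
  5: (3,25) 1 'b'
  6: (25,4) 1 'b'
  7: (4,27) 1 'b'
  8: (27,0) 2 'bh'
  9: (0,26) 0 ''
  10: (26,7) 1 'c'
  11: (7,13) 1 'c'
  12: (13,10) 2 'cf'
  13: (10,17) 1 'c'
  14: (17,8) 1 'c'
  15: (8,20) 0 ''
  16: (20,23) 1 'd'
  17: (23,22) 0 ''
  18: (22,5) 0 ''
  19: (5,15) 3 'fac'
  20: (15,14) 1 'f'
  21: (14,11) 1 'f'
  22: (11,24) 0 ''
  23: (24,19) 1 'g'
  24: (19,18) 1 'g'
  25: (18,28) 0 ''
  26: (28,2) 1 'h'
  27: (2,12) 1 'h'
  28: (12,9) 3 'hcf'
  29: (9,1) 1 'h'

n(n+1)/2 = 30·31/2 = 465
Σ LCP = 0 + 1 + 2 + 1 + 0 + 1 + 1 + 1 + 2 + 0 + 1 + 1 + 2 + 1 + 1 + 0 + 1 + 0 + 0 + 3 + 1 + 1 + 0 + 1 + 1 + 0 + 1 + 1 + 3 + 1 = 29
distinct = 465 − 29 = 436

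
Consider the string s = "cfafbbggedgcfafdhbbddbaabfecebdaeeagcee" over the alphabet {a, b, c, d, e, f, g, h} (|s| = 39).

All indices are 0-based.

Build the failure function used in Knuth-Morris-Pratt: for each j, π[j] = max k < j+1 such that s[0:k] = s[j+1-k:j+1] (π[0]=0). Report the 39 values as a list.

[0, 0, 0, 0, 0, 0, 0, 0, 0, 0, 0, 1, 2, 3, 4, 0, 0, 0, 0, 0, 0, 0, 0, 0, 0, 0, 0, 1, 0, 0, 0, 0, 0, 0, 0, 0, 1, 0, 0]

π[0] = 0
j=1 s[j]='f': π[1]=0 (border '')
j=2 s[j]='a': π[2]=0 (border '')
j=3 s[j]='f': π[3]=0 (border '')
j=4 s[j]='b': π[4]=0 (border '')
j=5 s[j]='b': π[5]=0 (border '')
j=6 s[j]='g': π[6]=0 (border '')
j=7 s[j]='g': π[7]=0 (border '')
j=8 s[j]='e': π[8]=0 (border '')
j=9 s[j]='d': π[9]=0 (border '')
j=10 s[j]='g': π[10]=0 (border '')
j=11 s[j]='c': π[11]=1 (border 'c')
j=12 s[j]='f': π[12]=2 (border 'cf')
j=13 s[j]='a': π[13]=3 (border 'cfa')
j=14 s[j]='f': π[14]=4 (border 'cfaf')
j=15 s[j]='d': k: 4→0; π[15]=0 (border '')
j=16 s[j]='h': π[16]=0 (border '')
j=17 s[j]='b': π[17]=0 (border '')
j=18 s[j]='b': π[18]=0 (border '')
j=19 s[j]='d': π[19]=0 (border '')
j=20 s[j]='d': π[20]=0 (border '')
j=21 s[j]='b': π[21]=0 (border '')
j=22 s[j]='a': π[22]=0 (border '')
j=23 s[j]='a': π[23]=0 (border '')
j=24 s[j]='b': π[24]=0 (border '')
j=25 s[j]='f': π[25]=0 (border '')
j=26 s[j]='e': π[26]=0 (border '')
j=27 s[j]='c': π[27]=1 (border 'c')
j=28 s[j]='e': k: 1→0; π[28]=0 (border '')
j=29 s[j]='b': π[29]=0 (border '')
j=30 s[j]='d': π[30]=0 (border '')
j=31 s[j]='a': π[31]=0 (border '')
j=32 s[j]='e': π[32]=0 (border '')
j=33 s[j]='e': π[33]=0 (border '')
j=34 s[j]='a': π[34]=0 (border '')
j=35 s[j]='g': π[35]=0 (border '')
j=36 s[j]='c': π[36]=1 (border 'c')
j=37 s[j]='e': k: 1→0; π[37]=0 (border '')
j=38 s[j]='e': π[38]=0 (border '')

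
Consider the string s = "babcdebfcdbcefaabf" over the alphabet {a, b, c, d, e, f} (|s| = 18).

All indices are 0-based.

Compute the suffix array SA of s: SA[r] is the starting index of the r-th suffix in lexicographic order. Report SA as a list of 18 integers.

sorted suffixes:
  #0 SA[0]=14  'aabf'
  #1 SA[1]=1  'abcdebfcdbcefaabf'
  #2 SA[2]=15  'abf'
  #3 SA[3]=0  'babcdebfcdbcefaabf'
  #4 SA[4]=2  'bcdebfcdbcefaabf'
  #5 SA[5]=10  'bcefaabf'
  #6 SA[6]=16  'bf'
  #7 SA[7]=6  'bfcdbcefaabf'
  #8 SA[8]=8  'cdbcefaabf'
  #9 SA[9]=3  'cdebfcdbcefaabf'
  #10 SA[10]=11  'cefaabf'
  #11 SA[11]=9  'dbcefaabf'
  #12 SA[12]=4  'debfcdbcefaabf'
  #13 SA[13]=5  'ebfcdbcefaabf'
  #14 SA[14]=12  'efaabf'
  #15 SA[15]=17  'f'
  #16 SA[16]=13  'faabf'
  #17 SA[17]=7  'fcdbcefaabf'

[14, 1, 15, 0, 2, 10, 16, 6, 8, 3, 11, 9, 4, 5, 12, 17, 13, 7]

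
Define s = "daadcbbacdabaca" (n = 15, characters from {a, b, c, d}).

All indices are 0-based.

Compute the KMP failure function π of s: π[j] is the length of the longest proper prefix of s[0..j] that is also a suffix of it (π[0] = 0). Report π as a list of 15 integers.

[0, 0, 0, 1, 0, 0, 0, 0, 0, 1, 2, 0, 0, 0, 0]

π[0] = 0
j=1 s[j]='a': π[1]=0 (border '')
j=2 s[j]='a': π[2]=0 (border '')
j=3 s[j]='d': π[3]=1 (border 'd')
j=4 s[j]='c': k: 1→0; π[4]=0 (border '')
j=5 s[j]='b': π[5]=0 (border '')
j=6 s[j]='b': π[6]=0 (border '')
j=7 s[j]='a': π[7]=0 (border '')
j=8 s[j]='c': π[8]=0 (border '')
j=9 s[j]='d': π[9]=1 (border 'd')
j=10 s[j]='a': π[10]=2 (border 'da')
j=11 s[j]='b': k: 2→0; π[11]=0 (border '')
j=12 s[j]='a': π[12]=0 (border '')
j=13 s[j]='c': π[13]=0 (border '')
j=14 s[j]='a': π[14]=0 (border '')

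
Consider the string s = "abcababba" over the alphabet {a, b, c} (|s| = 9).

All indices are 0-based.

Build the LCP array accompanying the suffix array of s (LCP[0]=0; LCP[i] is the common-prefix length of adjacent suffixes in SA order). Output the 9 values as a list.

rank | idx | suffix
   0 |   8 | a
   1 |   3 | ababba
   2 |   5 | abba
   3 |   0 | abcababba
   4 |   7 | ba
   5 |   4 | babba
   6 |   6 | bba
   7 |   1 | bcababba
   8 |   2 | cababba

SA = [8, 3, 5, 0, 7, 4, 6, 1, 2]
rank  pair      lcp
   1  s[8:],s[3:]  1  'a'
   2  s[3:],s[5:]  2  'ab'
   3  s[5:],s[0:]  2  'ab'
   4  s[0:],s[7:]  0  ''
   5  s[7:],s[4:]  2  'ba'
   6  s[4:],s[6:]  1  'b'
   7  s[6:],s[1:]  1  'b'
   8  s[1:],s[2:]  0  ''

[0, 1, 2, 2, 0, 2, 1, 1, 0]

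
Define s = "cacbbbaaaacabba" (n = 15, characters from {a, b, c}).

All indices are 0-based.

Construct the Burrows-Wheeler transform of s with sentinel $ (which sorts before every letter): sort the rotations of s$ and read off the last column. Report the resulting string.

abbaacacbbabca$a

rank  rotation          last
    0  $cacbbbaaaacabba  a
    1  a$cacbbbaaaacabb  b
    2  aaaacabba$cacbbb  b
    3  aaacabba$cacbbba  a
    4  aacabba$cacbbbaa  a
    5  abba$cacbbbaaaac  c
    6  acabba$cacbbbaaa  a
    7  acbbbaaaacabba$c  c
    8  ba$cacbbbaaaacab  b
    9  baaaacabba$cacbb  b
   10  bba$cacbbbaaaaca  a
   11  bbaaaacabba$cacb  b
   12  bbbaaaacabba$cac  c
   13  cabba$cacbbbaaaa  a
   14  cacbbbaaaacabba$  $
   15  cbbbaaaacabba$ca  a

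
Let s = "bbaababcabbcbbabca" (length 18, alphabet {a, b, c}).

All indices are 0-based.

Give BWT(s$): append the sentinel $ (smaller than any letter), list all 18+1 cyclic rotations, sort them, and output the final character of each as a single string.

acbacbbbba$caaabbbb

rank  rotation             last
    0  $bbaababcabbcbbabca  a
    1  a$bbaababcabbcbbabc  c
    2  aababcabbcbbabca$bb  b
    3  ababcabbcbbabca$bba  a
    4  abbcbbabca$bbaababc  c
    5  abca$bbaababcabbcbb  b
    6  abcabbcbbabca$bbaab  b
    7  baababcabbcbbabca$b  b
    8  babca$bbaababcabbcb  b
    9  babcabbcbbabca$bbaa  a
   10  bbaababcabbcbbabca$  $
   11  bbabca$bbaababcabbc  c
   12  bbcbbabca$bbaababca  a
   13  bca$bbaababcabbcbba  a
   14  bcabbcbbabca$bbaaba  a
   15  bcbbabca$bbaababcab  b
   16  ca$bbaababcabbcbbab  b
   17  cabbcbbabca$bbaabab  b
   18  cbbabca$bbaababcabb  b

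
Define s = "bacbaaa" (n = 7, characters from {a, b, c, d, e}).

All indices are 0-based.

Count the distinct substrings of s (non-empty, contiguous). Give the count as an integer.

22

rank | idx | suffix
   0 |   6 | a
   1 |   5 | aa
   2 |   4 | aaa
   3 |   1 | acbaaa
   4 |   3 | baaa
   5 |   0 | bacbaaa
   6 |   2 | cbaaa

SA = [6, 5, 4, 1, 3, 0, 2]
i: (SA[i-1],SA[i]) lcp shared
  1: (6,5) 1 'a'
  2: (5,4) 2 'aa'
  3: (4,1) 1 'a'
  4: (1,3) 0 ''
  5: (3,0) 2 'ba'
  6: (0,2) 0 ''

n(n+1)/2 = 7·8/2 = 28
Σ LCP = 0 + 1 + 2 + 1 + 0 + 2 + 0 = 6
distinct = 28 − 6 = 22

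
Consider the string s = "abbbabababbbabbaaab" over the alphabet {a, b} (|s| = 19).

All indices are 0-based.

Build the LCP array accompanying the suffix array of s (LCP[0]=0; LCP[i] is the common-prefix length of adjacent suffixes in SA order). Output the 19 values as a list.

[0, 2, 1, 2, 4, 2, 3, 6, 0, 1, 2, 5, 3, 4, 1, 3, 4, 2, 5]

rank→(start, suffix):
  0 → (15, 'aaab')
  1 → (16, 'aab')
  2 → (17, 'ab')
  3 → (4, 'abababbbabbaaab')
  4 → (6, 'ababbbabbaaab')
  5 → (12, 'abbaaab')
  6 → (0, 'abbbabababbbabbaaab')
  7 → (8, 'abbbabbaaab')
  8 → (18, 'b')
  9 → (14, 'baaab')
  10 → (3, 'babababbbabbaaab')
  11 → (5, 'bababbbabbaaab')
  12 → (11, 'babbaaab')
  13 → (7, 'babbbabbaaab')
  14 → (13, 'bbaaab')
  15 → (2, 'bbabababbbabbaaab')
  16 → (10, 'bbabbaaab')
  17 → (1, 'bbbabababbbabbaaab')
  18 → (9, 'bbbabbaaab')

SA = [15, 16, 17, 4, 6, 12, 0, 8, 18, 14, 3, 5, 11, 7, 13, 2, 10, 1, 9]
i: (SA[i-1],SA[i]) lcp shared
  1: (15,16) 2 'aa'
  2: (16,17) 1 'a'
  3: (17,4) 2 'ab'
  4: (4,6) 4 'abab'
  5: (6,12) 2 'ab'
  6: (12,0) 3 'abb'
  7: (0,8) 6 'abbbab'
  8: (8,18) 0 ''
  9: (18,14) 1 'b'
  10: (14,3) 2 'ba'
  11: (3,5) 5 'babab'
  12: (5,11) 3 'bab'
  13: (11,7) 4 'babb'
  14: (7,13) 1 'b'
  15: (13,2) 3 'bba'
  16: (2,10) 4 'bbab'
  17: (10,1) 2 'bb'
  18: (1,9) 5 'bbbab'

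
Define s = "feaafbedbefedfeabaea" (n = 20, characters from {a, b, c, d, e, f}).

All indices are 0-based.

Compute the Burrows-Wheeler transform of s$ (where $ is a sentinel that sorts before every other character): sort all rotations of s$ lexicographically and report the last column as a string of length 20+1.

rank  rotation               last
    0  $feaafbedbefedfeabaea  a
    1  a$feaafbedbefedfeabae  e
    2  aafbedbefedfeabaea$fe  e
    3  abaea$feaafbedbefedfe  e
    4  aea$feaafbedbefedfeab  b
    5  afbedbefedfeabaea$fea  a
    6  baea$feaafbedbefedfea  a
    7  bedbefedfeabaea$feaaf  f
    8  befedfeabaea$feaafbed  d
    9  dbefedfeabaea$feaafbe  e
   10  dfeabaea$feaafbedbefe  e
   11  ea$feaafbedbefedfeaba  a
   12  eaafbedbefedfeabaea$f  f
   13  eabaea$feaafbedbefedf  f
   14  edbefedfeabaea$feaafb  b
   15  edfeabaea$feaafbedbef  f
   16  efedfeabaea$feaafbedb  b
   17  fbedbefedfeabaea$feaa  a
   18  feaafbedbefedfeabaea$  $
   19  feabaea$feaafbedbefed  d
   20  fedfeabaea$feaafbedbe  e

aeeebaafdeeaffbfba$de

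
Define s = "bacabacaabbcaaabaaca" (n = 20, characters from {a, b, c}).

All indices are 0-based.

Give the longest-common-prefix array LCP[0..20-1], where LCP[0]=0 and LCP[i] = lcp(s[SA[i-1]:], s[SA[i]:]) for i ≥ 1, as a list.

[0, 1, 2, 3, 2, 1, 3, 2, 1, 3, 3, 0, 2, 4, 1, 1, 0, 2, 3, 2]

sorted suffixes:
  #0 SA[0]=19  'a'
  #1 SA[1]=12  'aaabaaca'
  #2 SA[2]=13  'aabaaca'
  #3 SA[3]=7  'aabbcaaabaaca'
  #4 SA[4]=16  'aaca'
  #5 SA[5]=14  'abaaca'
  #6 SA[6]=3  'abacaabbcaaabaaca'
  #7 SA[7]=8  'abbcaaabaaca'
  #8 SA[8]=17  'aca'
  #9 SA[9]=5  'acaabbcaaabaaca'
  #10 SA[10]=1  'acabacaabbcaaabaaca'
  #11 SA[11]=15  'baaca'
  #12 SA[12]=4  'bacaabbcaaabaaca'
  #13 SA[13]=0  'bacabacaabbcaaabaaca'
  #14 SA[14]=9  'bbcaaabaaca'
  #15 SA[15]=10  'bcaaabaaca'
  #16 SA[16]=18  'ca'
  #17 SA[17]=11  'caaabaaca'
  #18 SA[18]=6  'caabbcaaabaaca'
  #19 SA[19]=2  'cabacaabbcaaabaaca'

SA = [19, 12, 13, 7, 16, 14, 3, 8, 17, 5, 1, 15, 4, 0, 9, 10, 18, 11, 6, 2]
i: (SA[i-1],SA[i]) lcp shared
  1: (19,12) 1 'a'
  2: (12,13) 2 'aa'
  3: (13,7) 3 'aab'
  4: (7,16) 2 'aa'
  5: (16,14) 1 'a'
  6: (14,3) 3 'aba'
  7: (3,8) 2 'ab'
  8: (8,17) 1 'a'
  9: (17,5) 3 'aca'
  10: (5,1) 3 'aca'
  11: (1,15) 0 ''
  12: (15,4) 2 'ba'
  13: (4,0) 4 'baca'
  14: (0,9) 1 'b'
  15: (9,10) 1 'b'
  16: (10,18) 0 ''
  17: (18,11) 2 'ca'
  18: (11,6) 3 'caa'
  19: (6,2) 2 'ca'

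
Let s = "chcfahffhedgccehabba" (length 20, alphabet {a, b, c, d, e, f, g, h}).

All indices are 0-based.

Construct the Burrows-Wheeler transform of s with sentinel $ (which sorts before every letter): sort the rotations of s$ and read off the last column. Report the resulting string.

rank  rotation               last
    0  $chcfahffhedgccehabba  a
    1  a$chcfahffhedgccehabb  b
    2  abba$chcfahffhedgcceh  h
    3  ahffhedgccehabba$chcf  f
    4  ba$chcfahffhedgccehab  b
    5  bba$chcfahffhedgcceha  a
    6  ccehabba$chcfahffhedg  g
    7  cehabba$chcfahffhedgc  c
    8  cfahffhedgccehabba$ch  h
    9  chcfahffhedgccehabba$  $
   10  dgccehabba$chcfahffhe  e
   11  edgccehabba$chcfahffh  h
   12  ehabba$chcfahffhedgcc  c
   13  fahffhedgccehabba$chc  c
   14  ffhedgccehabba$chcfah  h
   15  fhedgccehabba$chcfahf  f
   16  gccehabba$chcfahffhed  d
   17  habba$chcfahffhedgcce  e
   18  hcfahffhedgccehabba$c  c
   19  hedgccehabba$chcfahff  f
   20  hffhedgccehabba$chcfa  a

abhfbagch$ehcchfdecfa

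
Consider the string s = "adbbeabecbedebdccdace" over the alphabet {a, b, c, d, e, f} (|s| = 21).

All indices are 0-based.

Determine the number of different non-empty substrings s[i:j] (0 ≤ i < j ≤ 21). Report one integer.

213

sorted suffixes:
  #0 SA[0]=5  'abecbedebdccdace'
  #1 SA[1]=18  'ace'
  #2 SA[2]=0  'adbbeabecbedebdccdace'
  #3 SA[3]=2  'bbeabecbedebdccdace'
  #4 SA[4]=13  'bdccdace'
  #5 SA[5]=3  'beabecbedebdccdace'
  #6 SA[6]=6  'becbedebdccdace'
  #7 SA[7]=9  'bedebdccdace'
  #8 SA[8]=8  'cbedebdccdace'
  #9 SA[9]=15  'ccdace'
  #10 SA[10]=16  'cdace'
  #11 SA[11]=19  'ce'
  #12 SA[12]=17  'dace'
  #13 SA[13]=1  'dbbeabecbedebdccdace'
  #14 SA[14]=14  'dccdace'
  #15 SA[15]=11  'debdccdace'
  #16 SA[16]=20  'e'
  #17 SA[17]=4  'eabecbedebdccdace'
  #18 SA[18]=12  'ebdccdace'
  #19 SA[19]=7  'ecbedebdccdace'
  #20 SA[20]=10  'edebdccdace'

SA = [5, 18, 0, 2, 13, 3, 6, 9, 8, 15, 16, 19, 17, 1, 14, 11, 20, 4, 12, 7, 10]
[i] adj suffixes → lcp
  [1] 5/18 → 1 ('a')
  [2] 18/0 → 1 ('a')
  [3] 0/2 → 0 ('')
  [4] 2/13 → 1 ('b')
  [5] 13/3 → 1 ('b')
  [6] 3/6 → 2 ('be')
  [7] 6/9 → 2 ('be')
  [8] 9/8 → 0 ('')
  [9] 8/15 → 1 ('c')
  [10] 15/16 → 1 ('c')
  [11] 16/19 → 1 ('c')
  [12] 19/17 → 0 ('')
  [13] 17/1 → 1 ('d')
  [14] 1/14 → 1 ('d')
  [15] 14/11 → 1 ('d')
  [16] 11/20 → 0 ('')
  [17] 20/4 → 1 ('e')
  [18] 4/12 → 1 ('e')
  [19] 12/7 → 1 ('e')
  [20] 7/10 → 1 ('e')

n(n+1)/2 = 21·22/2 = 231
Σ LCP = 0 + 1 + 1 + 0 + 1 + 1 + 2 + 2 + 0 + 1 + 1 + 1 + 0 + 1 + 1 + 1 + 0 + 1 + 1 + 1 + 1 = 18
distinct = 231 − 18 = 213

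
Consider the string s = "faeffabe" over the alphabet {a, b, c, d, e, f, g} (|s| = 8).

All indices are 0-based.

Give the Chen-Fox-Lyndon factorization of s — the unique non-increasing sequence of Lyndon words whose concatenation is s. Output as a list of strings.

["f", "aeff", "abe"]

emit factor 1: 'f' (i=0, period=1)
emit factor 2: 'aeff' (i=1, period=4)
emit factor 3: 'abe' (i=5, period=3)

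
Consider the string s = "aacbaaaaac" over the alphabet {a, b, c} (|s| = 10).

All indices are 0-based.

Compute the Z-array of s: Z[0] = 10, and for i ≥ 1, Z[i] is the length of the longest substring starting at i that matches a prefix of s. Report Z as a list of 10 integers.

[10, 1, 0, 0, 2, 2, 2, 3, 1, 0]

Z[0]=10
i=1: i≥r, start 0; Z[1]=1 grow→box=[1,2)
i=2: i≥r, start 0; Z[2]=0
i=3: i≥r, start 0; Z[3]=0
i=4: i≥r, start 0; Z[4]=2 grow→box=[4,6)
i=5: min(r-i=1, Z[1]=1)=1; Z[5]=2 grow→box=[5,7)
i=6: min(r-i=1, Z[1]=1)=1; Z[6]=2 grow→box=[6,8)
i=7: min(r-i=1, Z[1]=1)=1; Z[7]=3 grow→box=[7,10)
i=8: min(r-i=2, Z[1]=1)=1; Z[8]=1
i=9: min(r-i=1, Z[2]=0)=0; Z[9]=0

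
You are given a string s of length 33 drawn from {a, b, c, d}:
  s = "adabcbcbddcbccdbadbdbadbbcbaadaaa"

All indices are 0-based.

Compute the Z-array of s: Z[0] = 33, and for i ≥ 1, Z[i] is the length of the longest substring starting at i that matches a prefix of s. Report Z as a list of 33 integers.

Z[0]=33
i=1: fresh scan; Z[1]=0
i=2: fresh scan; Z[2]=1 grow→box=[2,3)
i=3: fresh scan; Z[3]=0
i=4: fresh scan; Z[4]=0
i=5: fresh scan; Z[5]=0
i=6: fresh scan; Z[6]=0
i=7: fresh scan; Z[7]=0
i=8: fresh scan; Z[8]=0
i=9: fresh scan; Z[9]=0
i=10: fresh scan; Z[10]=0
i=11: fresh scan; Z[11]=0
i=12: fresh scan; Z[12]=0
i=13: fresh scan; Z[13]=0
i=14: fresh scan; Z[14]=0
i=15: fresh scan; Z[15]=0
i=16: fresh scan; Z[16]=2 grow→box=[16,18)
i=17: min(r-i=1, Z[1]=0)=0; Z[17]=0
i=18: fresh scan; Z[18]=0
i=19: fresh scan; Z[19]=0
i=20: fresh scan; Z[20]=0
i=21: fresh scan; Z[21]=2 grow→box=[21,23)
i=22: min(r-i=1, Z[1]=0)=0; Z[22]=0
i=23: fresh scan; Z[23]=0
i=24: fresh scan; Z[24]=0
i=25: fresh scan; Z[25]=0
i=26: fresh scan; Z[26]=0
i=27: fresh scan; Z[27]=1 grow→box=[27,28)
i=28: fresh scan; Z[28]=3 grow→box=[28,31)
i=29: min(r-i=2, Z[1]=0)=0; Z[29]=0
i=30: min(r-i=1, Z[2]=1)=1; Z[30]=1
i=31: fresh scan; Z[31]=1 grow→box=[31,32)
i=32: fresh scan; Z[32]=1 grow→box=[32,33)

[33, 0, 1, 0, 0, 0, 0, 0, 0, 0, 0, 0, 0, 0, 0, 0, 2, 0, 0, 0, 0, 2, 0, 0, 0, 0, 0, 1, 3, 0, 1, 1, 1]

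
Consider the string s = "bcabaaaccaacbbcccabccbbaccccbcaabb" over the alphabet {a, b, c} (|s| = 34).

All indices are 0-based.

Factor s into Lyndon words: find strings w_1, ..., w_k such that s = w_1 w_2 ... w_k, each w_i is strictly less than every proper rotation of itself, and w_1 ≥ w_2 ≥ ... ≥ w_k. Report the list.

["bc", "ab", "aaaccaacbbcccabccbbaccccbcaabb"]

emit factor 1: 'bc' (i=0, period=2)
emit factor 2: 'ab' (i=2, period=2)
emit factor 3: 'aaaccaacbbcccabccbbaccccbcaabb' (i=4, period=30)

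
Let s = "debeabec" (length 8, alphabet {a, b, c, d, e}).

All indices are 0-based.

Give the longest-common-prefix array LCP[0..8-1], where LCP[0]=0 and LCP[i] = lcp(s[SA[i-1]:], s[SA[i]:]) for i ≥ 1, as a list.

[0, 0, 2, 0, 0, 0, 1, 1]

rank | idx | suffix
   0 |   4 | abec
   1 |   2 | beabec
   2 |   5 | bec
   3 |   7 | c
   4 |   0 | debeabec
   5 |   3 | eabec
   6 |   1 | ebeabec
   7 |   6 | ec

SA = [4, 2, 5, 7, 0, 3, 1, 6]
[i] adj suffixes → lcp
  [1] 4/2 → 0 ('')
  [2] 2/5 → 2 ('be')
  [3] 5/7 → 0 ('')
  [4] 7/0 → 0 ('')
  [5] 0/3 → 0 ('')
  [6] 3/1 → 1 ('e')
  [7] 1/6 → 1 ('e')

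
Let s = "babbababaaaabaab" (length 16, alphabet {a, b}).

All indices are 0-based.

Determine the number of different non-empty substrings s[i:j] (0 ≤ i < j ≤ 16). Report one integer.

sorted suffixes:
  #0 SA[0]=8  'aaaabaab'
  #1 SA[1]=9  'aaabaab'
  #2 SA[2]=13  'aab'
  #3 SA[3]=10  'aabaab'
  #4 SA[4]=14  'ab'
  #5 SA[5]=6  'abaaaabaab'
  #6 SA[6]=11  'abaab'
  #7 SA[7]=4  'ababaaaabaab'
  #8 SA[8]=1  'abbababaaaabaab'
  #9 SA[9]=15  'b'
  #10 SA[10]=7  'baaaabaab'
  #11 SA[11]=12  'baab'
  #12 SA[12]=5  'babaaaabaab'
  #13 SA[13]=3  'bababaaaabaab'
  #14 SA[14]=0  'babbababaaaabaab'
  #15 SA[15]=2  'bbababaaaabaab'

SA = [8, 9, 13, 10, 14, 6, 11, 4, 1, 15, 7, 12, 5, 3, 0, 2]
rank  pair      lcp
   1  s[8:],s[9:]  3  'aaa'
   2  s[9:],s[13:]  2  'aa'
   3  s[13:],s[10:]  3  'aab'
   4  s[10:],s[14:]  1  'a'
   5  s[14:],s[6:]  2  'ab'
   6  s[6:],s[11:]  4  'abaa'
   7  s[11:],s[4:]  3  'aba'
   8  s[4:],s[1:]  2  'ab'
   9  s[1:],s[15:]  0  ''
  10  s[15:],s[7:]  1  'b'
  11  s[7:],s[12:]  3  'baa'
  12  s[12:],s[5:]  2  'ba'
  13  s[5:],s[3:]  4  'baba'
  14  s[3:],s[0:]  3  'bab'
  15  s[0:],s[2:]  1  'b'

n(n+1)/2 = 16·17/2 = 136
Σ LCP = 0 + 3 + 2 + 3 + 1 + 2 + 4 + 3 + 2 + 0 + 1 + 3 + 2 + 4 + 3 + 1 = 34
distinct = 136 − 34 = 102

102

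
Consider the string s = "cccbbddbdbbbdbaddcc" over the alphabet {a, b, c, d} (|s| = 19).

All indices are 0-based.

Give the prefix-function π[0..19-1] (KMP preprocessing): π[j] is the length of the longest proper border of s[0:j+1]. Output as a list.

[0, 1, 2, 0, 0, 0, 0, 0, 0, 0, 0, 0, 0, 0, 0, 0, 0, 1, 2]

π[0] = 0
j=1 s[j]='c': π[1]=1 (border 'c')
j=2 s[j]='c': π[2]=2 (border 'cc')
j=3 s[j]='b': k: 2→1→0; π[3]=0 (border '')
j=4 s[j]='b': π[4]=0 (border '')
j=5 s[j]='d': π[5]=0 (border '')
j=6 s[j]='d': π[6]=0 (border '')
j=7 s[j]='b': π[7]=0 (border '')
j=8 s[j]='d': π[8]=0 (border '')
j=9 s[j]='b': π[9]=0 (border '')
j=10 s[j]='b': π[10]=0 (border '')
j=11 s[j]='b': π[11]=0 (border '')
j=12 s[j]='d': π[12]=0 (border '')
j=13 s[j]='b': π[13]=0 (border '')
j=14 s[j]='a': π[14]=0 (border '')
j=15 s[j]='d': π[15]=0 (border '')
j=16 s[j]='d': π[16]=0 (border '')
j=17 s[j]='c': π[17]=1 (border 'c')
j=18 s[j]='c': π[18]=2 (border 'cc')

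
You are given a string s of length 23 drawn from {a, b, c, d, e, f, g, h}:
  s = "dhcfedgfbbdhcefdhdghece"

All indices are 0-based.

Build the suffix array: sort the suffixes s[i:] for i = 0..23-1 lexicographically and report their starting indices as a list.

sorted suffixes:
  #0 SA[0]=8  'bbdhcefdhdghece'
  #1 SA[1]=9  'bdhcefdhdghece'
  #2 SA[2]=21  'ce'
  #3 SA[3]=12  'cefdhdghece'
  #4 SA[4]=2  'cfedgfbbdhcefdhdghece'
  #5 SA[5]=5  'dgfbbdhcefdhdghece'
  #6 SA[6]=17  'dghece'
  #7 SA[7]=10  'dhcefdhdghece'
  #8 SA[8]=0  'dhcfedgfbbdhcefdhdghece'
  #9 SA[9]=15  'dhdghece'
  #10 SA[10]=22  'e'
  #11 SA[11]=20  'ece'
  #12 SA[12]=4  'edgfbbdhcefdhdghece'
  #13 SA[13]=13  'efdhdghece'
  #14 SA[14]=7  'fbbdhcefdhdghece'
  #15 SA[15]=14  'fdhdghece'
  #16 SA[16]=3  'fedgfbbdhcefdhdghece'
  #17 SA[17]=6  'gfbbdhcefdhdghece'
  #18 SA[18]=18  'ghece'
  #19 SA[19]=11  'hcefdhdghece'
  #20 SA[20]=1  'hcfedgfbbdhcefdhdghece'
  #21 SA[21]=16  'hdghece'
  #22 SA[22]=19  'hece'

[8, 9, 21, 12, 2, 5, 17, 10, 0, 15, 22, 20, 4, 13, 7, 14, 3, 6, 18, 11, 1, 16, 19]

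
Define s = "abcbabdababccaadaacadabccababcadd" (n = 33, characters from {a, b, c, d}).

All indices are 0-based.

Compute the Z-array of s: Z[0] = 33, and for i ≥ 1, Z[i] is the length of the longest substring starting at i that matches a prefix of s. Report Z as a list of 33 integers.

[33, 0, 0, 0, 2, 0, 0, 2, 0, 3, 0, 0, 0, 1, 1, 0, 1, 1, 0, 1, 0, 3, 0, 0, 0, 2, 0, 3, 0, 0, 1, 0, 0]

Z[0]=33
i=1: i≥r, start 0; Z[1]=0
i=2: i≥r, start 0; Z[2]=0
i=3: i≥r, start 0; Z[3]=0
i=4: i≥r, start 0; Z[4]=2 extend→box=[4,6)
i=5: min(r-i=1, Z[1]=0)=0; Z[5]=0
i=6: i≥r, start 0; Z[6]=0
i=7: i≥r, start 0; Z[7]=2 extend→box=[7,9)
i=8: min(r-i=1, Z[1]=0)=0; Z[8]=0
i=9: i≥r, start 0; Z[9]=3 extend→box=[9,12)
i=10: min(r-i=2, Z[1]=0)=0; Z[10]=0
i=11: min(r-i=1, Z[2]=0)=0; Z[11]=0
i=12: i≥r, start 0; Z[12]=0
i=13: i≥r, start 0; Z[13]=1 extend→box=[13,14)
i=14: i≥r, start 0; Z[14]=1 extend→box=[14,15)
i=15: i≥r, start 0; Z[15]=0
i=16: i≥r, start 0; Z[16]=1 extend→box=[16,17)
i=17: i≥r, start 0; Z[17]=1 extend→box=[17,18)
i=18: i≥r, start 0; Z[18]=0
i=19: i≥r, start 0; Z[19]=1 extend→box=[19,20)
i=20: i≥r, start 0; Z[20]=0
i=21: i≥r, start 0; Z[21]=3 extend→box=[21,24)
i=22: min(r-i=2, Z[1]=0)=0; Z[22]=0
i=23: min(r-i=1, Z[2]=0)=0; Z[23]=0
i=24: i≥r, start 0; Z[24]=0
i=25: i≥r, start 0; Z[25]=2 extend→box=[25,27)
i=26: min(r-i=1, Z[1]=0)=0; Z[26]=0
i=27: i≥r, start 0; Z[27]=3 extend→box=[27,30)
i=28: min(r-i=2, Z[1]=0)=0; Z[28]=0
i=29: min(r-i=1, Z[2]=0)=0; Z[29]=0
i=30: i≥r, start 0; Z[30]=1 extend→box=[30,31)
i=31: i≥r, start 0; Z[31]=0
i=32: i≥r, start 0; Z[32]=0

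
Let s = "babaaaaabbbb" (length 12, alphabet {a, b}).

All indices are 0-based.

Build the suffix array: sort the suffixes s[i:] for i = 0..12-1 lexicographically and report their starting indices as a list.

[3, 4, 5, 6, 1, 7, 11, 2, 0, 10, 9, 8]

sorted suffixes:
  #0 SA[0]=3  'aaaaabbbb'
  #1 SA[1]=4  'aaaabbbb'
  #2 SA[2]=5  'aaabbbb'
  #3 SA[3]=6  'aabbbb'
  #4 SA[4]=1  'abaaaaabbbb'
  #5 SA[5]=7  'abbbb'
  #6 SA[6]=11  'b'
  #7 SA[7]=2  'baaaaabbbb'
  #8 SA[8]=0  'babaaaaabbbb'
  #9 SA[9]=10  'bb'
  #10 SA[10]=9  'bbb'
  #11 SA[11]=8  'bbbb'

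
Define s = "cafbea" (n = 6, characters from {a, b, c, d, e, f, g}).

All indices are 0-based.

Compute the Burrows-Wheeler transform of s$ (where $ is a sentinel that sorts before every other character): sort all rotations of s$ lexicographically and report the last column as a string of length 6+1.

aecf$ba

rank  rotation last
    0  $cafbea  a
    1  a$cafbe  e
    2  afbea$c  c
    3  bea$caf  f
    4  cafbea$  $
    5  ea$cafb  b
    6  fbea$ca  a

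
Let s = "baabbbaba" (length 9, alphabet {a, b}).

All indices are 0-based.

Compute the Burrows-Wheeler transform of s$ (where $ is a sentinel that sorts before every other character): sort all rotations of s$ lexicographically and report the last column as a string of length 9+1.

abbbaa$bba

rank  rotation    last
    0  $baabbbaba  a
    1  a$baabbbab  b
    2  aabbbaba$b  b
    3  aba$baabbb  b
    4  abbbaba$ba  a
    5  ba$baabbba  a
    6  baabbbaba$  $
    7  baba$baabb  b
    8  bbaba$baab  b
    9  bbbaba$baa  a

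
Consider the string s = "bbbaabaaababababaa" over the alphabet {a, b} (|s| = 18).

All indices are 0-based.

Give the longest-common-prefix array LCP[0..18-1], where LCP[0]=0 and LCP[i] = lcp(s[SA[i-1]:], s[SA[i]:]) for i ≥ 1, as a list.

[0, 1, 2, 2, 4, 1, 4, 3, 5, 7, 0, 3, 3, 2, 4, 6, 1, 2]

rank | idx | suffix
   0 |  17 | a
   1 |  16 | aa
   2 |   6 | aaababababaa
   3 |   3 | aabaaababababaa
   4 |   7 | aababababaa
   5 |  14 | abaa
   6 |   4 | abaaababababaa
   7 |  12 | ababaa
   8 |  10 | abababaa
   9 |   8 | ababababaa
  10 |  15 | baa
  11 |   5 | baaababababaa
  12 |   2 | baabaaababababaa
  13 |  13 | babaa
  14 |  11 | bababaa
  15 |   9 | babababaa
  16 |   1 | bbaabaaababababaa
  17 |   0 | bbbaabaaababababaa

SA = [17, 16, 6, 3, 7, 14, 4, 12, 10, 8, 15, 5, 2, 13, 11, 9, 1, 0]
rank  pair      lcp
   1  s[17:],s[16:]  1  'a'
   2  s[16:],s[6:]  2  'aa'
   3  s[6:],s[3:]  2  'aa'
   4  s[3:],s[7:]  4  'aaba'
   5  s[7:],s[14:]  1  'a'
   6  s[14:],s[4:]  4  'abaa'
   7  s[4:],s[12:]  3  'aba'
   8  s[12:],s[10:]  5  'ababa'
   9  s[10:],s[8:]  7  'abababa'
  10  s[8:],s[15:]  0  ''
  11  s[15:],s[5:]  3  'baa'
  12  s[5:],s[2:]  3  'baa'
  13  s[2:],s[13:]  2  'ba'
  14  s[13:],s[11:]  4  'baba'
  15  s[11:],s[9:]  6  'bababa'
  16  s[9:],s[1:]  1  'b'
  17  s[1:],s[0:]  2  'bb'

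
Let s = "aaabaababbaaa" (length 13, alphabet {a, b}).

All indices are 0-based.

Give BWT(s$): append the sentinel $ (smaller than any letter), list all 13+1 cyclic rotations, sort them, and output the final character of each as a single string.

aaab$abaabbaaa

rank  rotation        last
    0  $aaabaababbaaa  a
    1  a$aaabaababbaa  a
    2  aa$aaabaababba  a
    3  aaa$aaabaababb  b
    4  aaabaababbaaa$  $
    5  aabaababbaaa$a  a
    6  aababbaaa$aaab  b
    7  abaababbaaa$aa  a
    8  ababbaaa$aaaba  a
    9  abbaaa$aaabaab  b
   10  baaa$aaabaabab  b
   11  baababbaaa$aaa  a
   12  babbaaa$aaabaa  a
   13  bbaaa$aaabaaba  a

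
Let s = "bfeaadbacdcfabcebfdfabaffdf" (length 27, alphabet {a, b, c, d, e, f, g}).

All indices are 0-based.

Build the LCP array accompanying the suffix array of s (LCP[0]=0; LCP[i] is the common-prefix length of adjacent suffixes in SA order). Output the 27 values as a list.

[0, 1, 2, 1, 1, 1, 0, 2, 1, 1, 2, 0, 1, 1, 0, 1, 1, 2, 0, 1, 0, 1, 3, 1, 3, 1, 1]

sorted suffixes:
  #0 SA[0]=3  'aadbacdcfabcebfdfabaffdf'
  #1 SA[1]=20  'abaffdf'
  #2 SA[2]=12  'abcebfdfabaffdf'
  #3 SA[3]=7  'acdcfabcebfdfabaffdf'
  #4 SA[4]=4  'adbacdcfabcebfdfabaffdf'
  #5 SA[5]=22  'affdf'
  #6 SA[6]=6  'bacdcfabcebfdfabaffdf'
  #7 SA[7]=21  'baffdf'
  #8 SA[8]=13  'bcebfdfabaffdf'
  #9 SA[9]=16  'bfdfabaffdf'
  #10 SA[10]=0  'bfeaadbacdcfabcebfdfabaffdf'
  #11 SA[11]=8  'cdcfabcebfdfabaffdf'
  #12 SA[12]=14  'cebfdfabaffdf'
  #13 SA[13]=10  'cfabcebfdfabaffdf'
  #14 SA[14]=5  'dbacdcfabcebfdfabaffdf'
  #15 SA[15]=9  'dcfabcebfdfabaffdf'
  #16 SA[16]=25  'df'
  #17 SA[17]=18  'dfabaffdf'
  #18 SA[18]=2  'eaadbacdcfabcebfdfabaffdf'
  #19 SA[19]=15  'ebfdfabaffdf'
  #20 SA[20]=26  'f'
  #21 SA[21]=19  'fabaffdf'
  #22 SA[22]=11  'fabcebfdfabaffdf'
  #23 SA[23]=24  'fdf'
  #24 SA[24]=17  'fdfabaffdf'
  #25 SA[25]=1  'feaadbacdcfabcebfdfabaffdf'
  #26 SA[26]=23  'ffdf'

SA = [3, 20, 12, 7, 4, 22, 6, 21, 13, 16, 0, 8, 14, 10, 5, 9, 25, 18, 2, 15, 26, 19, 11, 24, 17, 1, 23]
rank  pair      lcp
   1  s[3:],s[20:]  1  'a'
   2  s[20:],s[12:]  2  'ab'
   3  s[12:],s[7:]  1  'a'
   4  s[7:],s[4:]  1  'a'
   5  s[4:],s[22:]  1  'a'
   6  s[22:],s[6:]  0  ''
   7  s[6:],s[21:]  2  'ba'
   8  s[21:],s[13:]  1  'b'
   9  s[13:],s[16:]  1  'b'
  10  s[16:],s[0:]  2  'bf'
  11  s[0:],s[8:]  0  ''
  12  s[8:],s[14:]  1  'c'
  13  s[14:],s[10:]  1  'c'
  14  s[10:],s[5:]  0  ''
  15  s[5:],s[9:]  1  'd'
  16  s[9:],s[25:]  1  'd'
  17  s[25:],s[18:]  2  'df'
  18  s[18:],s[2:]  0  ''
  19  s[2:],s[15:]  1  'e'
  20  s[15:],s[26:]  0  ''
  21  s[26:],s[19:]  1  'f'
  22  s[19:],s[11:]  3  'fab'
  23  s[11:],s[24:]  1  'f'
  24  s[24:],s[17:]  3  'fdf'
  25  s[17:],s[1:]  1  'f'
  26  s[1:],s[23:]  1  'f'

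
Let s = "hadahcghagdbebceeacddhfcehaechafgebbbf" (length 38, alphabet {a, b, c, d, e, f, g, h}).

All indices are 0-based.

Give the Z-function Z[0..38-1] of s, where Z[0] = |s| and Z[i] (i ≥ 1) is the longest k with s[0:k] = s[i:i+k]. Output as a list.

[38, 0, 0, 0, 1, 0, 0, 2, 0, 0, 0, 0, 0, 0, 0, 0, 0, 0, 0, 0, 0, 1, 0, 0, 0, 2, 0, 0, 0, 2, 0, 0, 0, 0, 0, 0, 0, 0]

Z[0]=38
i=1: i≥r, start 0; Z[1]=0
i=2: i≥r, start 0; Z[2]=0
i=3: i≥r, start 0; Z[3]=0
i=4: i≥r, start 0; Z[4]=1 scan→box=[4,5)
i=5: i≥r, start 0; Z[5]=0
i=6: i≥r, start 0; Z[6]=0
i=7: i≥r, start 0; Z[7]=2 scan→box=[7,9)
i=8: min(r-i=1, Z[1]=0)=0; Z[8]=0
i=9: i≥r, start 0; Z[9]=0
i=10: i≥r, start 0; Z[10]=0
i=11: i≥r, start 0; Z[11]=0
i=12: i≥r, start 0; Z[12]=0
i=13: i≥r, start 0; Z[13]=0
i=14: i≥r, start 0; Z[14]=0
i=15: i≥r, start 0; Z[15]=0
i=16: i≥r, start 0; Z[16]=0
i=17: i≥r, start 0; Z[17]=0
i=18: i≥r, start 0; Z[18]=0
i=19: i≥r, start 0; Z[19]=0
i=20: i≥r, start 0; Z[20]=0
i=21: i≥r, start 0; Z[21]=1 scan→box=[21,22)
i=22: i≥r, start 0; Z[22]=0
i=23: i≥r, start 0; Z[23]=0
i=24: i≥r, start 0; Z[24]=0
i=25: i≥r, start 0; Z[25]=2 scan→box=[25,27)
i=26: min(r-i=1, Z[1]=0)=0; Z[26]=0
i=27: i≥r, start 0; Z[27]=0
i=28: i≥r, start 0; Z[28]=0
i=29: i≥r, start 0; Z[29]=2 scan→box=[29,31)
i=30: min(r-i=1, Z[1]=0)=0; Z[30]=0
i=31: i≥r, start 0; Z[31]=0
i=32: i≥r, start 0; Z[32]=0
i=33: i≥r, start 0; Z[33]=0
i=34: i≥r, start 0; Z[34]=0
i=35: i≥r, start 0; Z[35]=0
i=36: i≥r, start 0; Z[36]=0
i=37: i≥r, start 0; Z[37]=0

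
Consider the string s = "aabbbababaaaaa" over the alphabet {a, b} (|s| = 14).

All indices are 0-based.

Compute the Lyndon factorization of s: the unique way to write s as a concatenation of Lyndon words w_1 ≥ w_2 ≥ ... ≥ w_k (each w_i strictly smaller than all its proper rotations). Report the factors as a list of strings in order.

["aabbbabab", "a", "a", "a", "a", "a"]

emit factor 1: 'aabbbabab' (i=0, period=9)
emit factor 2: 'a' (i=9, period=1)
emit factor 3: 'a' (i=10, period=1)
emit factor 4: 'a' (i=11, period=1)
emit factor 5: 'a' (i=12, period=1)
emit factor 6: 'a' (i=13, period=1)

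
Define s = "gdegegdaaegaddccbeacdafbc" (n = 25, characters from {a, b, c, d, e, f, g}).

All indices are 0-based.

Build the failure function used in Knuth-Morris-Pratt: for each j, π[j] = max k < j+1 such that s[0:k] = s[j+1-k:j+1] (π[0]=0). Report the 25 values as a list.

[0, 0, 0, 1, 0, 1, 2, 0, 0, 0, 1, 0, 0, 0, 0, 0, 0, 0, 0, 0, 0, 0, 0, 0, 0]

π[0] = 0
j=1 s[j]='d': π[1]=0 (border '')
j=2 s[j]='e': π[2]=0 (border '')
j=3 s[j]='g': π[3]=1 (border 'g')
j=4 s[j]='e': k: 1→0; π[4]=0 (border '')
j=5 s[j]='g': π[5]=1 (border 'g')
j=6 s[j]='d': π[6]=2 (border 'gd')
j=7 s[j]='a': k: 2→0; π[7]=0 (border '')
j=8 s[j]='a': π[8]=0 (border '')
j=9 s[j]='e': π[9]=0 (border '')
j=10 s[j]='g': π[10]=1 (border 'g')
j=11 s[j]='a': k: 1→0; π[11]=0 (border '')
j=12 s[j]='d': π[12]=0 (border '')
j=13 s[j]='d': π[13]=0 (border '')
j=14 s[j]='c': π[14]=0 (border '')
j=15 s[j]='c': π[15]=0 (border '')
j=16 s[j]='b': π[16]=0 (border '')
j=17 s[j]='e': π[17]=0 (border '')
j=18 s[j]='a': π[18]=0 (border '')
j=19 s[j]='c': π[19]=0 (border '')
j=20 s[j]='d': π[20]=0 (border '')
j=21 s[j]='a': π[21]=0 (border '')
j=22 s[j]='f': π[22]=0 (border '')
j=23 s[j]='b': π[23]=0 (border '')
j=24 s[j]='c': π[24]=0 (border '')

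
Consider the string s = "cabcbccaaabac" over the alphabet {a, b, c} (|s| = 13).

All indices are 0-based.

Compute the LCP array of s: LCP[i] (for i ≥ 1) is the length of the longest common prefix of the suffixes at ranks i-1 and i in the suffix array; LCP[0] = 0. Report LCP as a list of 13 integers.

[0, 2, 1, 2, 1, 0, 1, 2, 0, 1, 2, 1, 1]

rank→(start, suffix):
  0 → (7, 'aaabac')
  1 → (8, 'aabac')
  2 → (9, 'abac')
  3 → (1, 'abcbccaaabac')
  4 → (11, 'ac')
  5 → (10, 'bac')
  6 → (2, 'bcbccaaabac')
  7 → (4, 'bccaaabac')
  8 → (12, 'c')
  9 → (6, 'caaabac')
  10 → (0, 'cabcbccaaabac')
  11 → (3, 'cbccaaabac')
  12 → (5, 'ccaaabac')

SA = [7, 8, 9, 1, 11, 10, 2, 4, 12, 6, 0, 3, 5]
i: (SA[i-1],SA[i]) lcp shared
  1: (7,8) 2 'aa'
  2: (8,9) 1 'a'
  3: (9,1) 2 'ab'
  4: (1,11) 1 'a'
  5: (11,10) 0 ''
  6: (10,2) 1 'b'
  7: (2,4) 2 'bc'
  8: (4,12) 0 ''
  9: (12,6) 1 'c'
  10: (6,0) 2 'ca'
  11: (0,3) 1 'c'
  12: (3,5) 1 'c'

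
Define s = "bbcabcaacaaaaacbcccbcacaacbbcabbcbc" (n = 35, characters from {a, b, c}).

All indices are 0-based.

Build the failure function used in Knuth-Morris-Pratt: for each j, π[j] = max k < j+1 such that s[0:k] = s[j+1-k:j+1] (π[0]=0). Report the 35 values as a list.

π[0] = 0
j=1 s[j]='b': π[1]=1 (border 'b')
j=2 s[j]='c': k: 1→0; π[2]=0 (border '')
j=3 s[j]='a': π[3]=0 (border '')
j=4 s[j]='b': π[4]=1 (border 'b')
j=5 s[j]='c': k: 1→0; π[5]=0 (border '')
j=6 s[j]='a': π[6]=0 (border '')
j=7 s[j]='a': π[7]=0 (border '')
j=8 s[j]='c': π[8]=0 (border '')
j=9 s[j]='a': π[9]=0 (border '')
j=10 s[j]='a': π[10]=0 (border '')
j=11 s[j]='a': π[11]=0 (border '')
j=12 s[j]='a': π[12]=0 (border '')
j=13 s[j]='a': π[13]=0 (border '')
j=14 s[j]='c': π[14]=0 (border '')
j=15 s[j]='b': π[15]=1 (border 'b')
j=16 s[j]='c': k: 1→0; π[16]=0 (border '')
j=17 s[j]='c': π[17]=0 (border '')
j=18 s[j]='c': π[18]=0 (border '')
j=19 s[j]='b': π[19]=1 (border 'b')
j=20 s[j]='c': k: 1→0; π[20]=0 (border '')
j=21 s[j]='a': π[21]=0 (border '')
j=22 s[j]='c': π[22]=0 (border '')
j=23 s[j]='a': π[23]=0 (border '')
j=24 s[j]='a': π[24]=0 (border '')
j=25 s[j]='c': π[25]=0 (border '')
j=26 s[j]='b': π[26]=1 (border 'b')
j=27 s[j]='b': π[27]=2 (border 'bb')
j=28 s[j]='c': π[28]=3 (border 'bbc')
j=29 s[j]='a': π[29]=4 (border 'bbca')
j=30 s[j]='b': π[30]=5 (border 'bbcab')
j=31 s[j]='b': k: 5→1; π[31]=2 (border 'bb')
j=32 s[j]='c': π[32]=3 (border 'bbc')
j=33 s[j]='b': k: 3→0; π[33]=1 (border 'b')
j=34 s[j]='c': k: 1→0; π[34]=0 (border '')

[0, 1, 0, 0, 1, 0, 0, 0, 0, 0, 0, 0, 0, 0, 0, 1, 0, 0, 0, 1, 0, 0, 0, 0, 0, 0, 1, 2, 3, 4, 5, 2, 3, 1, 0]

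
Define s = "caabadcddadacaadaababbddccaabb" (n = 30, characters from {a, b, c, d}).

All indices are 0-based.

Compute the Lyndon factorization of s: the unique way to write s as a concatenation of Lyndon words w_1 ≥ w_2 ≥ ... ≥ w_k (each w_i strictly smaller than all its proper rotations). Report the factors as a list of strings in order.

emit factor 1: 'c' (i=0, period=1)
emit factor 2: 'aabadcddadacaad' (i=1, period=15)
emit factor 3: 'aababbddccaabb' (i=16, period=14)

["c", "aabadcddadacaad", "aababbddccaabb"]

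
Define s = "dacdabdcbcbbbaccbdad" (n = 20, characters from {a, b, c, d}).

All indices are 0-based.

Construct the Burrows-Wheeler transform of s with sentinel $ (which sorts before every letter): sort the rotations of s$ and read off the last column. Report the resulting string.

rank  rotation               last
    0  $dacdabdcbcbbbaccbdad  d
    1  abdcbcbbbaccbdad$dacd  d
    2  accbdad$dacdabdcbcbbb  b
    3  acdabdcbcbbbaccbdad$d  d
    4  ad$dacdabdcbcbbbaccbd  d
    5  baccbdad$dacdabdcbcbb  b
    6  bbaccbdad$dacdabdcbcb  b
    7  bbbaccbdad$dacdabdcbc  c
    8  bcbbbaccbdad$dacdabdc  c
    9  bdad$dacdabdcbcbbbacc  c
   10  bdcbcbbbaccbdad$dacda  a
   11  cbbbaccbdad$dacdabdcb  b
   12  cbcbbbaccbdad$dacdabd  d
   13  cbdad$dacdabdcbcbbbac  c
   14  ccbdad$dacdabdcbcbbba  a
   15  cdabdcbcbbbaccbdad$da  a
   16  d$dacdabdcbcbbbaccbda  a
   17  dabdcbcbbbaccbdad$dac  c
   18  dacdabdcbcbbbaccbdad$  $
   19  dad$dacdabdcbcbbbaccb  b
   20  dcbcbbbaccbdad$dacdab  b

ddbddbbcccabdcaaac$bb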